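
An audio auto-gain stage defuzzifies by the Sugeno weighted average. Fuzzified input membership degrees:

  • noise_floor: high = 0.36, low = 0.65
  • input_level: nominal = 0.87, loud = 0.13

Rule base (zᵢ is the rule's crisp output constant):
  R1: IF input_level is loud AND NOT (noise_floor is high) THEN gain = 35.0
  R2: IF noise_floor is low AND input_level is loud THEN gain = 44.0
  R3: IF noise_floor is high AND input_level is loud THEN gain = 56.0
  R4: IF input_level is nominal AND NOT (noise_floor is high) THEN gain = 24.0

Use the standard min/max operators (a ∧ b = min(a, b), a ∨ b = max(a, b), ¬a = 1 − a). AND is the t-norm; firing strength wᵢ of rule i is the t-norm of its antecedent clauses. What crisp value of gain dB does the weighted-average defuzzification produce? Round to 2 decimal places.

31.95

R1 (z=35.0): loud=0.13, ¬high=1−0.36=0.64; AND[min(a, b)] → w = 0.13
R2 (z=44.0): low=0.65, loud=0.13; AND[min(a, b)] → w = 0.13
R3 (z=56.0): high=0.36, loud=0.13; AND[min(a, b)] → w = 0.13
R4 (z=24.0): nominal=0.87, ¬high=1−0.36=0.64; AND[min(a, b)] → w = 0.64
Weighted average = (0.13·35.0 + 0.13·44.0 + 0.13·56.0 + 0.64·24.0) / (0.13 + 0.13 + 0.13 + 0.64)
  = 32.9100 / 1.0300 = 31.95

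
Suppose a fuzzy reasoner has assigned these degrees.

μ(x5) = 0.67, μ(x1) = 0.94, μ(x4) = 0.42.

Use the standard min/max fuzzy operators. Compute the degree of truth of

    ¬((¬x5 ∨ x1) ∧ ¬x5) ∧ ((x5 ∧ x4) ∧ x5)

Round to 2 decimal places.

0.42

¬x5 = 1 − 0.67 = 0.33
¬x5 ∨ x1 = max(a, b) on (0.33, 0.94) = 0.94
¬x5 = 1 − 0.67 = 0.33
(¬x5 ∨ x1) ∧ ¬x5 = min(a, b) on (0.94, 0.33) = 0.33
¬((¬x5 ∨ x1) ∧ ¬x5) = 1 − 0.33 = 0.67
x5 ∧ x4 = min(a, b) on (0.67, 0.42) = 0.42
(x5 ∧ x4) ∧ x5 = min(a, b) on (0.42, 0.67) = 0.42
¬((¬x5 ∨ x1) ∧ ¬x5) ∧ ((x5 ∧ x4) ∧ x5) = min(a, b) on (0.67, 0.42) = 0.42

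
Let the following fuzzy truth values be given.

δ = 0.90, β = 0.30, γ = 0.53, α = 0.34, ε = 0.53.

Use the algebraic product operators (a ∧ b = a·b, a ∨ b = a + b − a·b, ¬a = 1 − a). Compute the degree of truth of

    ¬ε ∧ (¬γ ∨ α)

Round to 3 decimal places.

¬ε = 1 − 0.5300 = 0.4700
¬γ = 1 − 0.5300 = 0.4700
¬γ ∨ α = a + b − a·b on (0.4700, 0.3400) = 0.6502
¬ε ∧ (¬γ ∨ α) = a·b on (0.4700, 0.6502) = 0.3056

0.306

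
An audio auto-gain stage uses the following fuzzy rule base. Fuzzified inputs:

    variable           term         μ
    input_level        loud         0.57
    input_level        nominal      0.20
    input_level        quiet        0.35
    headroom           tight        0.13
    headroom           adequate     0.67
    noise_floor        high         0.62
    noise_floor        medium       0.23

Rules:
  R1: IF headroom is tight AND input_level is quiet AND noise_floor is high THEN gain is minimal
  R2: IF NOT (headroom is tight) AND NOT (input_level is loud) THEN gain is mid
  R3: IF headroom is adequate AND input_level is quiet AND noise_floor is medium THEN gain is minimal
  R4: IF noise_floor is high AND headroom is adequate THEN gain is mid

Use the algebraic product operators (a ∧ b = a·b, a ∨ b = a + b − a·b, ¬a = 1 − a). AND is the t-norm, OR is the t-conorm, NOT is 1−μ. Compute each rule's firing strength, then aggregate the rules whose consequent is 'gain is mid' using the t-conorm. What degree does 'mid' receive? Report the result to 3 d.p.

0.634

R1: tight=0.13, quiet=0.35, high=0.62; AND[a·b] → w = 0.0282
R2: ¬tight=1−0.13=0.87, ¬loud=1−0.57=0.43; AND[a·b] → w = 0.3741
R3: adequate=0.67, quiet=0.35, medium=0.23; AND[a·b] → w = 0.0539
R4: high=0.62, adequate=0.67; AND[a·b] → w = 0.4154
Rules with consequent 'mid': {R2, R4} → strengths 0.3741, 0.4154
Aggregate via t-conorm [a + b − a·b]: 0.6341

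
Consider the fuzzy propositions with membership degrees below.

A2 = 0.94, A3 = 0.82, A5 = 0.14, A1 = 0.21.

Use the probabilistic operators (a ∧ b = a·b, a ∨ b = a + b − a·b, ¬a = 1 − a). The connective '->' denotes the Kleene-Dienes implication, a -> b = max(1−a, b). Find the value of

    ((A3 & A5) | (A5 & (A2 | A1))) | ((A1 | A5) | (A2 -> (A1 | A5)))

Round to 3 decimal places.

0.646

A3 & A5 = a·b on (0.8200, 0.1400) = 0.1148
A2 | A1 = a + b − a·b on (0.9400, 0.2100) = 0.9526
A5 & (A2 | A1) = a·b on (0.1400, 0.9526) = 0.1334
(A3 & A5) | (A5 & (A2 | A1)) = a + b − a·b on (0.1148, 0.1334) = 0.2329
A1 | A5 = a + b − a·b on (0.2100, 0.1400) = 0.3206
A1 | A5 = a + b − a·b on (0.2100, 0.1400) = 0.3206
A2 -> (A1 | A5)  [Kleene-Dienes: max(1−a, b)] with a=0.9400, b=0.3206 → 0.3206
(A1 | A5) | (A2 -> (A1 | A5)) = a + b − a·b on (0.3206, 0.3206) = 0.5384
((A3 & A5) | (A5 & (A2 | A1))) | ((A1 | A5) | (A2 -> (A1 | A5))) = a + b − a·b on (0.2329, 0.5384) = 0.6459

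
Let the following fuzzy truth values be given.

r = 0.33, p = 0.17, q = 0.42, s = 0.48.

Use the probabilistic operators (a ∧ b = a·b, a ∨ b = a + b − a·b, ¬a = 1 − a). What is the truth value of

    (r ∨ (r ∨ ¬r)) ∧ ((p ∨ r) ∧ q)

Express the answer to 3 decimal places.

¬r = 1 − 0.3300 = 0.6700
r ∨ ¬r = a + b − a·b on (0.3300, 0.6700) = 0.7789
r ∨ (r ∨ ¬r) = a + b − a·b on (0.3300, 0.7789) = 0.8519
p ∨ r = a + b − a·b on (0.1700, 0.3300) = 0.4439
(p ∨ r) ∧ q = a·b on (0.4439, 0.4200) = 0.1864
(r ∨ (r ∨ ¬r)) ∧ ((p ∨ r) ∧ q) = a·b on (0.8519, 0.1864) = 0.1588

0.159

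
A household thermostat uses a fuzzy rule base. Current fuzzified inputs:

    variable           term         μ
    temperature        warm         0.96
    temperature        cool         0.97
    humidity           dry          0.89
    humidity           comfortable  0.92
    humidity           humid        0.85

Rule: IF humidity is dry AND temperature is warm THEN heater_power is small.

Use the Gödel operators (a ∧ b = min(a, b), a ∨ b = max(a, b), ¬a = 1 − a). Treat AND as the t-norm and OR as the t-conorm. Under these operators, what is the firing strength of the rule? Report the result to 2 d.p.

0.89

firing strength: dry=0.89, warm=0.96; AND[min(a, b)] → w = 0.89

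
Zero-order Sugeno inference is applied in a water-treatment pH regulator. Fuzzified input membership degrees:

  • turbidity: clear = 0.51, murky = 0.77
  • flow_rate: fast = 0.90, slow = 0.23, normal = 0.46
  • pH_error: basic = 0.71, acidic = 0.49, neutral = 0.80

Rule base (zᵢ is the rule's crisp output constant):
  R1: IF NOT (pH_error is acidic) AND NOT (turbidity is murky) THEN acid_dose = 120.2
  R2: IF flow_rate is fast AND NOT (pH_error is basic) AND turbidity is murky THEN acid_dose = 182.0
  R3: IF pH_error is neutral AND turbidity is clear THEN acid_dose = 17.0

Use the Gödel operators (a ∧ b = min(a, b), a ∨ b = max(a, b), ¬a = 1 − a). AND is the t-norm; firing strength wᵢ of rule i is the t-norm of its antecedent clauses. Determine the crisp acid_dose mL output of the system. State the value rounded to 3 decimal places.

R1 (z=120.2): ¬acidic=1−0.49=0.51, ¬murky=1−0.77=0.23; AND[min(a, b)] → w = 0.23
R2 (z=182.0): fast=0.90, ¬basic=1−0.71=0.29, murky=0.77; AND[min(a, b)] → w = 0.29
R3 (z=17.0): neutral=0.80, clear=0.51; AND[min(a, b)] → w = 0.51
Weighted average = (0.23·120.2 + 0.29·182.0 + 0.51·17.0) / (0.23 + 0.29 + 0.51)
  = 89.0960 / 1.0300 = 86.501

86.501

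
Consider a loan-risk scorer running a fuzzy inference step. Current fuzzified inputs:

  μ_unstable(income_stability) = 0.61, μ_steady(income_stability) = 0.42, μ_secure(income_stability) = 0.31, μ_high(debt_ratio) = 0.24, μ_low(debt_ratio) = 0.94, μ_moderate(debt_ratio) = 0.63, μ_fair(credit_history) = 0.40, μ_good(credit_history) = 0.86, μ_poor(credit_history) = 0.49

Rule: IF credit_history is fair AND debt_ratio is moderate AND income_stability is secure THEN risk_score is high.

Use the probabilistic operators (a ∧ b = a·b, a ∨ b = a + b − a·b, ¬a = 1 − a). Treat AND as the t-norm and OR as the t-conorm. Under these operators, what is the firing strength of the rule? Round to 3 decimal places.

0.078

firing strength: fair=0.40, moderate=0.63, secure=0.31; AND[a·b] → w = 0.0781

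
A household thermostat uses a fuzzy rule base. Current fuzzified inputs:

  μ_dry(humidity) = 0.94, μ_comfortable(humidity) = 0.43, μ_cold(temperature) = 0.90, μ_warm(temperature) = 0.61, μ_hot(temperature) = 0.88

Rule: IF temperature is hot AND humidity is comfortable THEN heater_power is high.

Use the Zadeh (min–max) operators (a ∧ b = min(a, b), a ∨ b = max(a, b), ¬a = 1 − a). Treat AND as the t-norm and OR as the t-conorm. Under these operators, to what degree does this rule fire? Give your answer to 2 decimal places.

0.43

firing strength: hot=0.88, comfortable=0.43; AND[min(a, b)] → w = 0.43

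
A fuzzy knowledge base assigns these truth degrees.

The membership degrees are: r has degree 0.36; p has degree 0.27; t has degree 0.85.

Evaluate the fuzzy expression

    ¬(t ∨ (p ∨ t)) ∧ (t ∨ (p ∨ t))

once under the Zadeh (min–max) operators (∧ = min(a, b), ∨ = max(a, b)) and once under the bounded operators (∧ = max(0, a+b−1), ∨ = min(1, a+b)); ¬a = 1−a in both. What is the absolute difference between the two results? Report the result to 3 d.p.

Under Zadeh (min–max):
  p ∨ t = max(a, b) on (0.27, 0.85) = 0.85
  t ∨ (p ∨ t) = max(a, b) on (0.85, 0.85) = 0.85
  ¬(t ∨ (p ∨ t)) = 1 − 0.85 = 0.15
  p ∨ t = max(a, b) on (0.27, 0.85) = 0.85
  t ∨ (p ∨ t) = max(a, b) on (0.85, 0.85) = 0.85
  ¬(t ∨ (p ∨ t)) ∧ (t ∨ (p ∨ t)) = min(a, b) on (0.15, 0.85) = 0.15
  → value = 0.1500
Under bounded:
  p ∨ t = min(1, a+b) on (0.27, 0.85) = 1.00
  t ∨ (p ∨ t) = min(1, a+b) on (0.85, 1.00) = 1.00
  ¬(t ∨ (p ∨ t)) = 1 − 1.00 = 0.00
  p ∨ t = min(1, a+b) on (0.27, 0.85) = 1.00
  t ∨ (p ∨ t) = min(1, a+b) on (0.85, 1.00) = 1.00
  ¬(t ∨ (p ∨ t)) ∧ (t ∨ (p ∨ t)) = max(0, a+b−1) on (0.00, 1.00) = 0.00
  → value = 0.0000
|0.1500 − 0.0000| = 0.150

0.150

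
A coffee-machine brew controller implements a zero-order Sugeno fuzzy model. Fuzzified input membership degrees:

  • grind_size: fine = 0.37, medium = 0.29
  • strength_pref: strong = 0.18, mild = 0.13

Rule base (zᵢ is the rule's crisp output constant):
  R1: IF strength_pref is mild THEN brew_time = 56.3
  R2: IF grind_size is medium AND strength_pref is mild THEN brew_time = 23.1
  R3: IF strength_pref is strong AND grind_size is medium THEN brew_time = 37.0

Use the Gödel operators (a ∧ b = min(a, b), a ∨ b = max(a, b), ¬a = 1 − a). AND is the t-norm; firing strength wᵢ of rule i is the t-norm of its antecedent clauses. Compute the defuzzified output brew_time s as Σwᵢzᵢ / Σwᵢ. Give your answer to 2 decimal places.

38.60

R1 (z=56.3): mild=0.13 → w = 0.13
R2 (z=23.1): medium=0.29, mild=0.13; AND[min(a, b)] → w = 0.13
R3 (z=37.0): strong=0.18, medium=0.29; AND[min(a, b)] → w = 0.18
Weighted average = (0.13·56.3 + 0.13·23.1 + 0.18·37.0) / (0.13 + 0.13 + 0.18)
  = 16.9820 / 0.4400 = 38.60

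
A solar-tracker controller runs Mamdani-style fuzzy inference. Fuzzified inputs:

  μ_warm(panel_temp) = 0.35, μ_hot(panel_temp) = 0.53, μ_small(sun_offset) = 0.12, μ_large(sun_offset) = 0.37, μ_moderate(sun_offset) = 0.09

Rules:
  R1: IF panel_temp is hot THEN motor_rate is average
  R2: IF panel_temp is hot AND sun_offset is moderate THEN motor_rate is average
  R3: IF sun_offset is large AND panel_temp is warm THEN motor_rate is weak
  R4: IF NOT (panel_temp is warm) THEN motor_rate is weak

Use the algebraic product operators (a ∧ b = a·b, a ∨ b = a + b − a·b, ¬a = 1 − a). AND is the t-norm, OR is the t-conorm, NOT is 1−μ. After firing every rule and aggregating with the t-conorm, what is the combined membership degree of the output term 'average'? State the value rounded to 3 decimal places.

R1: hot=0.53 → w = 0.5300
R2: hot=0.53, moderate=0.09; AND[a·b] → w = 0.0477
R3: large=0.37, warm=0.35; AND[a·b] → w = 0.1295
R4: ¬warm=1−0.35=0.65 → w = 0.6500
Rules with consequent 'average': {R1, R2} → strengths 0.5300, 0.0477
Aggregate via t-conorm [a + b − a·b]: 0.5524

0.552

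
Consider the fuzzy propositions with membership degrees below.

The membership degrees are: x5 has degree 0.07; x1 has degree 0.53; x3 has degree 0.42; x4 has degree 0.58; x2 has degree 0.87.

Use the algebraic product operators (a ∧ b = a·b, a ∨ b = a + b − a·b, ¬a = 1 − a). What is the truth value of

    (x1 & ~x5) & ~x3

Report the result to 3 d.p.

~x5 = 1 − 0.0700 = 0.9300
x1 & ~x5 = a·b on (0.5300, 0.9300) = 0.4929
~x3 = 1 − 0.4200 = 0.5800
(x1 & ~x5) & ~x3 = a·b on (0.4929, 0.5800) = 0.2859

0.286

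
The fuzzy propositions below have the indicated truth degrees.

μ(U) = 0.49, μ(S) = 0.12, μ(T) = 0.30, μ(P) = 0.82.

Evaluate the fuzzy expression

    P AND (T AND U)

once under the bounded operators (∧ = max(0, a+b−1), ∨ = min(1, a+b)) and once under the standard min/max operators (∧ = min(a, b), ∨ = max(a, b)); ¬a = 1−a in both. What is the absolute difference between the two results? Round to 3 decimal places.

0.300

Under bounded:
  T AND U = max(0, a+b−1) on (0.30, 0.49) = 0.00
  P AND (T AND U) = max(0, a+b−1) on (0.82, 0.00) = 0.00
  → value = 0.0000
Under standard min/max:
  T AND U = min(a, b) on (0.30, 0.49) = 0.30
  P AND (T AND U) = min(a, b) on (0.82, 0.30) = 0.30
  → value = 0.3000
|0.0000 − 0.3000| = 0.300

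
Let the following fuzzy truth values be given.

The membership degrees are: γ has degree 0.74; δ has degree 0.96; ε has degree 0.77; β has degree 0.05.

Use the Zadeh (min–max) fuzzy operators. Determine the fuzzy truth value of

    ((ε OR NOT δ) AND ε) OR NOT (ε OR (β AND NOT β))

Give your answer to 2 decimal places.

0.77

NOT δ = 1 − 0.96 = 0.04
ε OR NOT δ = max(a, b) on (0.77, 0.04) = 0.77
(ε OR NOT δ) AND ε = min(a, b) on (0.77, 0.77) = 0.77
NOT β = 1 − 0.05 = 0.95
β AND NOT β = min(a, b) on (0.05, 0.95) = 0.05
ε OR (β AND NOT β) = max(a, b) on (0.77, 0.05) = 0.77
NOT (ε OR (β AND NOT β)) = 1 − 0.77 = 0.23
((ε OR NOT δ) AND ε) OR NOT (ε OR (β AND NOT β)) = max(a, b) on (0.77, 0.23) = 0.77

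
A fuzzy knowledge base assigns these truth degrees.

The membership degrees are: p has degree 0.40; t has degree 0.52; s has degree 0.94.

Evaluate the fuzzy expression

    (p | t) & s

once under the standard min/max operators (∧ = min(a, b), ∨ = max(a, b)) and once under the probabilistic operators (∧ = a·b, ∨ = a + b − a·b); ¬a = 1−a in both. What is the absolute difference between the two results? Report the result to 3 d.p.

Under standard min/max:
  p | t = max(a, b) on (0.40, 0.52) = 0.52
  (p | t) & s = min(a, b) on (0.52, 0.94) = 0.52
  → value = 0.5200
Under probabilistic:
  p | t = a + b − a·b on (0.4000, 0.5200) = 0.7120
  (p | t) & s = a·b on (0.7120, 0.9400) = 0.6693
  → value = 0.6693
|0.5200 − 0.6693| = 0.149

0.149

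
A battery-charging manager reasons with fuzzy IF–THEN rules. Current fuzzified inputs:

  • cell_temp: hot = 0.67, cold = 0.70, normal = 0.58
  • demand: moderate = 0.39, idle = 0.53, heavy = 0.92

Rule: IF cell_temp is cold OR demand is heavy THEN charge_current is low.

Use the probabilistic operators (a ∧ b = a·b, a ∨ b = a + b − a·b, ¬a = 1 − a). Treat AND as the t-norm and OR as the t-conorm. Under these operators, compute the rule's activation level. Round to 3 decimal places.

firing strength: cold=0.70, heavy=0.92; OR[a + b − a·b] → w = 0.9760

0.976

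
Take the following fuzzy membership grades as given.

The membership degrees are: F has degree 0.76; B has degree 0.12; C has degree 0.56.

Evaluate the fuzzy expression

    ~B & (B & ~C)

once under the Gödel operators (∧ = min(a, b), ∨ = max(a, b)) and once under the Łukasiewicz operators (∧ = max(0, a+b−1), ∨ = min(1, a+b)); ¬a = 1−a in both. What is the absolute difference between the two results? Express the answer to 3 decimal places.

Under Gödel:
  ~B = 1 − 0.12 = 0.88
  ~C = 1 − 0.56 = 0.44
  B & ~C = min(a, b) on (0.12, 0.44) = 0.12
  ~B & (B & ~C) = min(a, b) on (0.88, 0.12) = 0.12
  → value = 0.1200
Under Łukasiewicz:
  ~B = 1 − 0.12 = 0.88
  ~C = 1 − 0.56 = 0.44
  B & ~C = max(0, a+b−1) on (0.12, 0.44) = 0.00
  ~B & (B & ~C) = max(0, a+b−1) on (0.88, 0.00) = 0.00
  → value = 0.0000
|0.1200 − 0.0000| = 0.120

0.120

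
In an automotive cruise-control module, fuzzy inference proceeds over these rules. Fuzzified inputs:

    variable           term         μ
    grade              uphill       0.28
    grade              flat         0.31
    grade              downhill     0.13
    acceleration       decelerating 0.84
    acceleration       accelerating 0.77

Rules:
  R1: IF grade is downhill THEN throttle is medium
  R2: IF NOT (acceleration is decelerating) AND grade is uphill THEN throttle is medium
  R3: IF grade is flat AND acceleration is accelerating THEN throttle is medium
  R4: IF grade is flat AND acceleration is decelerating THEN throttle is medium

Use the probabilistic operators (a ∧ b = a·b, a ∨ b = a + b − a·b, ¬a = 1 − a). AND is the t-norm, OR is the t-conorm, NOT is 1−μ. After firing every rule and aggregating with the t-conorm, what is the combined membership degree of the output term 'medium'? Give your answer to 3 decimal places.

R1: downhill=0.13 → w = 0.1300
R2: ¬decelerating=1−0.84=0.16, uphill=0.28; AND[a·b] → w = 0.0448
R3: flat=0.31, accelerating=0.77; AND[a·b] → w = 0.2387
R4: flat=0.31, decelerating=0.84; AND[a·b] → w = 0.2604
Rules with consequent 'medium': {R1, R2, R3, R4} → strengths 0.1300, 0.0448, 0.2387, 0.2604
Aggregate via t-conorm [a + b − a·b]: 0.5321

0.532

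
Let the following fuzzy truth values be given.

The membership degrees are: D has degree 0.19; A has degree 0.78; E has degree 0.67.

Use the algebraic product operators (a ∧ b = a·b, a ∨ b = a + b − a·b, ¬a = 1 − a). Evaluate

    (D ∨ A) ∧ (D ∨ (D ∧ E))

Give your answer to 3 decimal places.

D ∨ A = a + b − a·b on (0.1900, 0.7800) = 0.8218
D ∧ E = a·b on (0.1900, 0.6700) = 0.1273
D ∨ (D ∧ E) = a + b − a·b on (0.1900, 0.1273) = 0.2931
(D ∨ A) ∧ (D ∨ (D ∧ E)) = a·b on (0.8218, 0.2931) = 0.2409

0.241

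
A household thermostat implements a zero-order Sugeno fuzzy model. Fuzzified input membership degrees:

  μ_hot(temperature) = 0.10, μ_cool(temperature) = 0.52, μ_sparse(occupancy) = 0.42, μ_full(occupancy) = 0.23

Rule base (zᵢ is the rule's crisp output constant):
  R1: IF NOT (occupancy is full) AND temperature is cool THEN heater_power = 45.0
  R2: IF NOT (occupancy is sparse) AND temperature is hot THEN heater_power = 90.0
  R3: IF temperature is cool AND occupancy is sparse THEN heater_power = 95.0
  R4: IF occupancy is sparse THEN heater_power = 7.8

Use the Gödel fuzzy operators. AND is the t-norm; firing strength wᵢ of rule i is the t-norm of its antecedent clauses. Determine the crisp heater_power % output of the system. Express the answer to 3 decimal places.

51.764

R1 (z=45.0): ¬full=1−0.23=0.77, cool=0.52; AND[min(a, b)] → w = 0.52
R2 (z=90.0): ¬sparse=1−0.42=0.58, hot=0.10; AND[min(a, b)] → w = 0.10
R3 (z=95.0): cool=0.52, sparse=0.42; AND[min(a, b)] → w = 0.42
R4 (z=7.8): sparse=0.42 → w = 0.42
Weighted average = (0.52·45.0 + 0.10·90.0 + 0.42·95.0 + 0.42·7.8) / (0.52 + 0.10 + 0.42 + 0.42)
  = 75.5760 / 1.4600 = 51.764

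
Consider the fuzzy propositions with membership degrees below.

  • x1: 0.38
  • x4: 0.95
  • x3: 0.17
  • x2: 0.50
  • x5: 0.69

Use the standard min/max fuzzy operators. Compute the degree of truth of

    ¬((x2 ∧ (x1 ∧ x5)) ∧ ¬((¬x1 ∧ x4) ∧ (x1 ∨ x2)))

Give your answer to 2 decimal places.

x1 ∧ x5 = min(a, b) on (0.38, 0.69) = 0.38
x2 ∧ (x1 ∧ x5) = min(a, b) on (0.50, 0.38) = 0.38
¬x1 = 1 − 0.38 = 0.62
¬x1 ∧ x4 = min(a, b) on (0.62, 0.95) = 0.62
x1 ∨ x2 = max(a, b) on (0.38, 0.50) = 0.50
(¬x1 ∧ x4) ∧ (x1 ∨ x2) = min(a, b) on (0.62, 0.50) = 0.50
¬((¬x1 ∧ x4) ∧ (x1 ∨ x2)) = 1 − 0.50 = 0.50
(x2 ∧ (x1 ∧ x5)) ∧ ¬((¬x1 ∧ x4) ∧ (x1 ∨ x2)) = min(a, b) on (0.38, 0.50) = 0.38
¬((x2 ∧ (x1 ∧ x5)) ∧ ¬((¬x1 ∧ x4) ∧ (x1 ∨ x2))) = 1 − 0.38 = 0.62

0.62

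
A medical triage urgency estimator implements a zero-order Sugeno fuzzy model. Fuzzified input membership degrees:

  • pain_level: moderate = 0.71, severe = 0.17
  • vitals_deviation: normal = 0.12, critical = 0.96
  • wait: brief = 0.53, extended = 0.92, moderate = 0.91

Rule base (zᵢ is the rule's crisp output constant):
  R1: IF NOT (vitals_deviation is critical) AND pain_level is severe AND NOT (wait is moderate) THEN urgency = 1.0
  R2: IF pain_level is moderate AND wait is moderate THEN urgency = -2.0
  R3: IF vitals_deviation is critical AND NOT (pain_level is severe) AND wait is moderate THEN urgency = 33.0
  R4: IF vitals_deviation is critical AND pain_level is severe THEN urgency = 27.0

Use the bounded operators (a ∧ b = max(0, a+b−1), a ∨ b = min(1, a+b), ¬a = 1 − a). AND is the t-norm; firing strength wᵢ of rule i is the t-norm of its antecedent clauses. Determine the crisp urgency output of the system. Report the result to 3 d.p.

R1 (z=1.0): ¬critical=1−0.96=0.04, severe=0.17, ¬moderate=1−0.91=0.09; AND[max(0, a+b−1)] → w = 0.00
R2 (z=-2.0): moderate=0.71, moderate=0.91; AND[max(0, a+b−1)] → w = 0.62
R3 (z=33.0): critical=0.96, ¬severe=1−0.17=0.83, moderate=0.91; AND[max(0, a+b−1)] → w = 0.70
R4 (z=27.0): critical=0.96, severe=0.17; AND[max(0, a+b−1)] → w = 0.13
Weighted average = (0.00·1.0 + 0.62·-2.0 + 0.70·33.0 + 0.13·27.0) / (0.00 + 0.62 + 0.70 + 0.13)
  = 25.3700 / 1.4500 = 17.497

17.497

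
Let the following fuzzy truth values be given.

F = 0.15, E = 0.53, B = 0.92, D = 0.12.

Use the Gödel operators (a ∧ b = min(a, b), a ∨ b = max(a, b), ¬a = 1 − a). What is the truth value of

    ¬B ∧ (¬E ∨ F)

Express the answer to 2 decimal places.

0.08

¬B = 1 − 0.92 = 0.08
¬E = 1 − 0.53 = 0.47
¬E ∨ F = max(a, b) on (0.47, 0.15) = 0.47
¬B ∧ (¬E ∨ F) = min(a, b) on (0.08, 0.47) = 0.08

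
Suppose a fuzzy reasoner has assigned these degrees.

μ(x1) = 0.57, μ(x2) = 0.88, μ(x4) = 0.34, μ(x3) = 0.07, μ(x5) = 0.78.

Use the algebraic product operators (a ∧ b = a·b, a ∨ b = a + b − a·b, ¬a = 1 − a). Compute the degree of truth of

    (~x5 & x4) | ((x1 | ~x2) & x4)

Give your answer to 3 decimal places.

~x5 = 1 − 0.7800 = 0.2200
~x5 & x4 = a·b on (0.2200, 0.3400) = 0.0748
~x2 = 1 − 0.8800 = 0.1200
x1 | ~x2 = a + b − a·b on (0.5700, 0.1200) = 0.6216
(x1 | ~x2) & x4 = a·b on (0.6216, 0.3400) = 0.2113
(~x5 & x4) | ((x1 | ~x2) & x4) = a + b − a·b on (0.0748, 0.2113) = 0.2703

0.270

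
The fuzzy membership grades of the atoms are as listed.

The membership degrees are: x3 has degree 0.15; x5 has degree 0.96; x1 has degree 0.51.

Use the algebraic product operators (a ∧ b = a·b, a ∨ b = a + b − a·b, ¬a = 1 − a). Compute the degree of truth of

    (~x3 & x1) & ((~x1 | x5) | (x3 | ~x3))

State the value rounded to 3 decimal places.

0.432

~x3 = 1 − 0.1500 = 0.8500
~x3 & x1 = a·b on (0.8500, 0.5100) = 0.4335
~x1 = 1 − 0.5100 = 0.4900
~x1 | x5 = a + b − a·b on (0.4900, 0.9600) = 0.9796
~x3 = 1 − 0.1500 = 0.8500
x3 | ~x3 = a + b − a·b on (0.1500, 0.8500) = 0.8725
(~x1 | x5) | (x3 | ~x3) = a + b − a·b on (0.9796, 0.8725) = 0.9974
(~x3 & x1) & ((~x1 | x5) | (x3 | ~x3)) = a·b on (0.4335, 0.9974) = 0.4324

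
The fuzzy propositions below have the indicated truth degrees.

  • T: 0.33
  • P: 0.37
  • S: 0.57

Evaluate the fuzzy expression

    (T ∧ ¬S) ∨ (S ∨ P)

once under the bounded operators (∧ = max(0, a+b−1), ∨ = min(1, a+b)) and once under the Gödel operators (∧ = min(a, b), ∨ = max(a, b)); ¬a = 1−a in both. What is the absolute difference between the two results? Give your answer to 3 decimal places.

Under bounded:
  ¬S = 1 − 0.57 = 0.43
  T ∧ ¬S = max(0, a+b−1) on (0.33, 0.43) = 0.00
  S ∨ P = min(1, a+b) on (0.57, 0.37) = 0.94
  (T ∧ ¬S) ∨ (S ∨ P) = min(1, a+b) on (0.00, 0.94) = 0.94
  → value = 0.9400
Under Gödel:
  ¬S = 1 − 0.57 = 0.43
  T ∧ ¬S = min(a, b) on (0.33, 0.43) = 0.33
  S ∨ P = max(a, b) on (0.57, 0.37) = 0.57
  (T ∧ ¬S) ∨ (S ∨ P) = max(a, b) on (0.33, 0.57) = 0.57
  → value = 0.5700
|0.9400 − 0.5700| = 0.370

0.370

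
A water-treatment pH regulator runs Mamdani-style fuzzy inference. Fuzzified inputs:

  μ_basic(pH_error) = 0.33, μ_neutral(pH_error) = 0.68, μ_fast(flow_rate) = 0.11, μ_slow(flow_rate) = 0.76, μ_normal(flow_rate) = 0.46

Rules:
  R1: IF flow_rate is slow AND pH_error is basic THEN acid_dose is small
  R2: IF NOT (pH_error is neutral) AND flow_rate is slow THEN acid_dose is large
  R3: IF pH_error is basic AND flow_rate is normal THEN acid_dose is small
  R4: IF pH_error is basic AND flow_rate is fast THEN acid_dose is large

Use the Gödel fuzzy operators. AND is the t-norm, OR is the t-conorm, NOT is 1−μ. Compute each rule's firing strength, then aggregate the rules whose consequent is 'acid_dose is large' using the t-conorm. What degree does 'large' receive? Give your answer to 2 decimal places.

R1: slow=0.76, basic=0.33; AND[min(a, b)] → w = 0.33
R2: ¬neutral=1−0.68=0.32, slow=0.76; AND[min(a, b)] → w = 0.32
R3: basic=0.33, normal=0.46; AND[min(a, b)] → w = 0.33
R4: basic=0.33, fast=0.11; AND[min(a, b)] → w = 0.11
Rules with consequent 'large': {R2, R4} → strengths 0.32, 0.11
Aggregate via t-conorm [max(a, b)]: 0.32

0.32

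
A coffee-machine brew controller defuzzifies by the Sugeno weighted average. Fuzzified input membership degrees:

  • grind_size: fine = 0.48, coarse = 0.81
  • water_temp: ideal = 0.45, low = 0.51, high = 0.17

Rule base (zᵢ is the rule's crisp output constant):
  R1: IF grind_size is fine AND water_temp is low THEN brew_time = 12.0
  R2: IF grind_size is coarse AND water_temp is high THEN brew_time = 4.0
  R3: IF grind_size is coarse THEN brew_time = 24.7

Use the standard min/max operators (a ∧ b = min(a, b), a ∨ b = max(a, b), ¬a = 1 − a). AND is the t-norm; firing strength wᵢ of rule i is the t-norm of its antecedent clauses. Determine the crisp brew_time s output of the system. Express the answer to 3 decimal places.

R1 (z=12.0): fine=0.48, low=0.51; AND[min(a, b)] → w = 0.48
R2 (z=4.0): coarse=0.81, high=0.17; AND[min(a, b)] → w = 0.17
R3 (z=24.7): coarse=0.81 → w = 0.81
Weighted average = (0.48·12.0 + 0.17·4.0 + 0.81·24.7) / (0.48 + 0.17 + 0.81)
  = 26.4470 / 1.4600 = 18.114

18.114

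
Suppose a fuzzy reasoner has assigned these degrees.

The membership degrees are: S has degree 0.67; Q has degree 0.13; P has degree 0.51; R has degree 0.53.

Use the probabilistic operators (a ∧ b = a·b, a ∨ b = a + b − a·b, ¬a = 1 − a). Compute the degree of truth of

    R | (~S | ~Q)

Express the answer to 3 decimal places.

~S = 1 − 0.6700 = 0.3300
~Q = 1 − 0.1300 = 0.8700
~S | ~Q = a + b − a·b on (0.3300, 0.8700) = 0.9129
R | (~S | ~Q) = a + b − a·b on (0.5300, 0.9129) = 0.9591

0.959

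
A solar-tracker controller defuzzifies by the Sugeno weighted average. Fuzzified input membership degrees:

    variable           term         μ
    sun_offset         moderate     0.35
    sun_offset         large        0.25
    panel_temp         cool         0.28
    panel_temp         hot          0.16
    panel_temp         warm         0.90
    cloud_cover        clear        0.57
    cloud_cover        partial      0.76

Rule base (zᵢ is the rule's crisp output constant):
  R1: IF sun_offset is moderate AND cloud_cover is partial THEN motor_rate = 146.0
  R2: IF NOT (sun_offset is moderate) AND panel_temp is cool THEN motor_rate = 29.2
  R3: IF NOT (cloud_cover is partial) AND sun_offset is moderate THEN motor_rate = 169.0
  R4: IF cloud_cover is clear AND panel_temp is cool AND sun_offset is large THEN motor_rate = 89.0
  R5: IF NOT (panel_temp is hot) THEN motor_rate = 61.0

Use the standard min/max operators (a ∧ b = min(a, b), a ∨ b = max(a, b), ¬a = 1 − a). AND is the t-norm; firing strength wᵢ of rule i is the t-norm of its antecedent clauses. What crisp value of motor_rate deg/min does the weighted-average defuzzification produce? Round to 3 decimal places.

R1 (z=146.0): moderate=0.35, partial=0.76; AND[min(a, b)] → w = 0.35
R2 (z=29.2): ¬moderate=1−0.35=0.65, cool=0.28; AND[min(a, b)] → w = 0.28
R3 (z=169.0): ¬partial=1−0.76=0.24, moderate=0.35; AND[min(a, b)] → w = 0.24
R4 (z=89.0): clear=0.57, cool=0.28, large=0.25; AND[min(a, b)] → w = 0.25
R5 (z=61.0): ¬hot=1−0.16=0.84 → w = 0.84
Weighted average = (0.35·146.0 + 0.28·29.2 + 0.24·169.0 + 0.25·89.0 + 0.84·61.0) / (0.35 + 0.28 + 0.24 + 0.25 + 0.84)
  = 173.3260 / 1.9600 = 88.432

88.432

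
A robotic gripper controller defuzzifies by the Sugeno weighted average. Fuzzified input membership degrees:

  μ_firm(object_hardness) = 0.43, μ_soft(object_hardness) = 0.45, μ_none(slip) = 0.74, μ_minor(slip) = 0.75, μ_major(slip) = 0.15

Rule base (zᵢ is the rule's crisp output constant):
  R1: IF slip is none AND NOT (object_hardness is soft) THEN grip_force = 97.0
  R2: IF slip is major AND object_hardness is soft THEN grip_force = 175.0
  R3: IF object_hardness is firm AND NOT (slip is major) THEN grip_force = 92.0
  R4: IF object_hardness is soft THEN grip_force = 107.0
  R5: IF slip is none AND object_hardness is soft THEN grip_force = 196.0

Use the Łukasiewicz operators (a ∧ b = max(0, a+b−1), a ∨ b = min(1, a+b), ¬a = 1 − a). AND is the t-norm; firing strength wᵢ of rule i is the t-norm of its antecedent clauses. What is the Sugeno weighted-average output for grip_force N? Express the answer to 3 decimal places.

115.107

R1 (z=97.0): none=0.74, ¬soft=1−0.45=0.55; AND[max(0, a+b−1)] → w = 0.29
R2 (z=175.0): major=0.15, soft=0.45; AND[max(0, a+b−1)] → w = 0.00
R3 (z=92.0): firm=0.43, ¬major=1−0.15=0.85; AND[max(0, a+b−1)] → w = 0.28
R4 (z=107.0): soft=0.45 → w = 0.45
R5 (z=196.0): none=0.74, soft=0.45; AND[max(0, a+b−1)] → w = 0.19
Weighted average = (0.29·97.0 + 0.00·175.0 + 0.28·92.0 + 0.45·107.0 + 0.19·196.0) / (0.29 + 0.00 + 0.28 + 0.45 + 0.19)
  = 139.2800 / 1.2100 = 115.107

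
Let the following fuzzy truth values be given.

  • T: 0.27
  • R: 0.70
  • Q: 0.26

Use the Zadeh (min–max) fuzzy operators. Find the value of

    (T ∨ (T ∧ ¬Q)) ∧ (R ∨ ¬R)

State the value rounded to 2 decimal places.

¬Q = 1 − 0.26 = 0.74
T ∧ ¬Q = min(a, b) on (0.27, 0.74) = 0.27
T ∨ (T ∧ ¬Q) = max(a, b) on (0.27, 0.27) = 0.27
¬R = 1 − 0.70 = 0.30
R ∨ ¬R = max(a, b) on (0.70, 0.30) = 0.70
(T ∨ (T ∧ ¬Q)) ∧ (R ∨ ¬R) = min(a, b) on (0.27, 0.70) = 0.27

0.27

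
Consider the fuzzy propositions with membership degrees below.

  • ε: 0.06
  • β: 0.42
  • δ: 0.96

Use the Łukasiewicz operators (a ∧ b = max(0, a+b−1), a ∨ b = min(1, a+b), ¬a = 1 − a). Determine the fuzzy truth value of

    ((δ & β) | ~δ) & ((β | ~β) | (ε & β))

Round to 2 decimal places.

0.42

δ & β = max(0, a+b−1) on (0.96, 0.42) = 0.38
~δ = 1 − 0.96 = 0.04
(δ & β) | ~δ = min(1, a+b) on (0.38, 0.04) = 0.42
~β = 1 − 0.42 = 0.58
β | ~β = min(1, a+b) on (0.42, 0.58) = 1.00
ε & β = max(0, a+b−1) on (0.06, 0.42) = 0.00
(β | ~β) | (ε & β) = min(1, a+b) on (1.00, 0.00) = 1.00
((δ & β) | ~δ) & ((β | ~β) | (ε & β)) = max(0, a+b−1) on (0.42, 1.00) = 0.42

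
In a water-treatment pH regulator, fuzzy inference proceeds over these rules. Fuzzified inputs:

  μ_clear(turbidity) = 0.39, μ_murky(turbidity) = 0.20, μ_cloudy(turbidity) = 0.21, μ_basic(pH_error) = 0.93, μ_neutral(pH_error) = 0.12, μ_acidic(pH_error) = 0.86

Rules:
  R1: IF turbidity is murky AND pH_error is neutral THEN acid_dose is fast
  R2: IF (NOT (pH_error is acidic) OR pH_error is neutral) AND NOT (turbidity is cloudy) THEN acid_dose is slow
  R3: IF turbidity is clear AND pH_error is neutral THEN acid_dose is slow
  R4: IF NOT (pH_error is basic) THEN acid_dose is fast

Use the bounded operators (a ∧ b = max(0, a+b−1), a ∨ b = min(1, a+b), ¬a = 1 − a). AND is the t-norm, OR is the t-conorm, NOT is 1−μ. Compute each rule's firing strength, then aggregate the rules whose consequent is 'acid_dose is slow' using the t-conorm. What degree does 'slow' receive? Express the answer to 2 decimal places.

0.05

R1: murky=0.20, neutral=0.12; AND[max(0, a+b−1)] → w = 0.00
R2: (¬acidic=1−0.86=0.14 OR neutral=0.12) = 0.26; AND[max(0, a+b−1)] with ¬cloudy=1−0.21=0.79 → w = 0.05
R3: clear=0.39, neutral=0.12; AND[max(0, a+b−1)] → w = 0.00
R4: ¬basic=1−0.93=0.07 → w = 0.07
Rules with consequent 'slow': {R2, R3} → strengths 0.05, 0.00
Aggregate via t-conorm [min(1, a+b)]: 0.05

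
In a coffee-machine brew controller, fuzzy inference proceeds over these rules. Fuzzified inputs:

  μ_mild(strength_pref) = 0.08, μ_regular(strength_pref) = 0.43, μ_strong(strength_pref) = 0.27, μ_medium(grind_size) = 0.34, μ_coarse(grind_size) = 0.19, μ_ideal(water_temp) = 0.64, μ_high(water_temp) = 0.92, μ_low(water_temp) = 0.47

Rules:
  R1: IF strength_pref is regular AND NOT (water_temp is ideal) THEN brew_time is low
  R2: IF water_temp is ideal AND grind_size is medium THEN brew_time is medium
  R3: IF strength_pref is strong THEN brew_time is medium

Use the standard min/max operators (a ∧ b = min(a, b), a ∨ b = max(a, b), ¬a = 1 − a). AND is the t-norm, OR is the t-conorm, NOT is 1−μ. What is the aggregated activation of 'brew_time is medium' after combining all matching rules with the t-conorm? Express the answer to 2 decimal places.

R1: regular=0.43, ¬ideal=1−0.64=0.36; AND[min(a, b)] → w = 0.36
R2: ideal=0.64, medium=0.34; AND[min(a, b)] → w = 0.34
R3: strong=0.27 → w = 0.27
Rules with consequent 'medium': {R2, R3} → strengths 0.34, 0.27
Aggregate via t-conorm [max(a, b)]: 0.34

0.34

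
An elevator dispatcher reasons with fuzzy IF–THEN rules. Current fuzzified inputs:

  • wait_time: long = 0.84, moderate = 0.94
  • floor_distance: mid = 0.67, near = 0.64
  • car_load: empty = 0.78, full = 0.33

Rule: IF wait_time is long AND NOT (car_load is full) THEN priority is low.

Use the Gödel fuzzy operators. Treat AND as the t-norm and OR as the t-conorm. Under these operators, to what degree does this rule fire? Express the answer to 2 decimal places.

firing strength: long=0.84, ¬full=1−0.33=0.67; AND[min(a, b)] → w = 0.67

0.67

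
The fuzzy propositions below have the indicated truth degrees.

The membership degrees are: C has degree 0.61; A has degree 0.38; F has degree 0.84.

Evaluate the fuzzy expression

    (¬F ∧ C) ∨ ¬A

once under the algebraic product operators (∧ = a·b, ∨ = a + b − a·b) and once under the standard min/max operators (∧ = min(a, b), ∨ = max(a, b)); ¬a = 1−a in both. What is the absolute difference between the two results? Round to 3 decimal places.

Under algebraic product:
  ¬F = 1 − 0.8400 = 0.1600
  ¬F ∧ C = a·b on (0.1600, 0.6100) = 0.0976
  ¬A = 1 − 0.3800 = 0.6200
  (¬F ∧ C) ∨ ¬A = a + b − a·b on (0.0976, 0.6200) = 0.6571
  → value = 0.6571
Under standard min/max:
  ¬F = 1 − 0.84 = 0.16
  ¬F ∧ C = min(a, b) on (0.16, 0.61) = 0.16
  ¬A = 1 − 0.38 = 0.62
  (¬F ∧ C) ∨ ¬A = max(a, b) on (0.16, 0.62) = 0.62
  → value = 0.6200
|0.6571 − 0.6200| = 0.037

0.037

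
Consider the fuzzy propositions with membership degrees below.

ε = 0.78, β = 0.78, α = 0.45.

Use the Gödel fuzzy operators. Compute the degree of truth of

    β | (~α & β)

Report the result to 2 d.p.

~α = 1 − 0.45 = 0.55
~α & β = min(a, b) on (0.55, 0.78) = 0.55
β | (~α & β) = max(a, b) on (0.78, 0.55) = 0.78

0.78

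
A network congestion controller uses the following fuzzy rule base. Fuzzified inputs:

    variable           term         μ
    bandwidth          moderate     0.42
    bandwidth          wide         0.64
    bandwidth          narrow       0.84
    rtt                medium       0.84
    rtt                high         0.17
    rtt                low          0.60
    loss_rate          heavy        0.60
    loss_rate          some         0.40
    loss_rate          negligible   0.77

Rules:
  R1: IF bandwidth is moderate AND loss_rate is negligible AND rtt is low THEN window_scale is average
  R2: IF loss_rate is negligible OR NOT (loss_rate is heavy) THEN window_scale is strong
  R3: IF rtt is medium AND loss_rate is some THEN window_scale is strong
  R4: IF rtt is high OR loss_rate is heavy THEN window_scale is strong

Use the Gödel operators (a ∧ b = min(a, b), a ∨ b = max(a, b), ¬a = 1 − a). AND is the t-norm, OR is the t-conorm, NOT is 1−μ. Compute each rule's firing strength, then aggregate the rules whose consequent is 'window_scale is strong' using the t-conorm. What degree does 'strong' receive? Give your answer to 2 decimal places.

0.77

R1: moderate=0.42, negligible=0.77, low=0.60; AND[min(a, b)] → w = 0.42
R2: negligible=0.77, ¬heavy=1−0.60=0.40; OR[max(a, b)] → w = 0.77
R3: medium=0.84, some=0.40; AND[min(a, b)] → w = 0.40
R4: high=0.17, heavy=0.60; OR[max(a, b)] → w = 0.60
Rules with consequent 'strong': {R2, R3, R4} → strengths 0.77, 0.40, 0.60
Aggregate via t-conorm [max(a, b)]: 0.77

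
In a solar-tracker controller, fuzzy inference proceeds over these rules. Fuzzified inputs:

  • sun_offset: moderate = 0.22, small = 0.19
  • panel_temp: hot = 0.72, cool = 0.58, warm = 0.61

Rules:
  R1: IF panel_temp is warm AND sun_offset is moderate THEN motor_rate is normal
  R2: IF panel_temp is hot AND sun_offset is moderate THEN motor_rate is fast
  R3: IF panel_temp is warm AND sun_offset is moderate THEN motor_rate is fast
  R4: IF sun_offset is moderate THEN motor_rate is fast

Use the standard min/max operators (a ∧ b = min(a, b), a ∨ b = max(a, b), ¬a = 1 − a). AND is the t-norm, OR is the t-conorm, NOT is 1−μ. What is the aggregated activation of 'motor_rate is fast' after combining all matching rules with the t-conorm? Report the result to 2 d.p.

R1: warm=0.61, moderate=0.22; AND[min(a, b)] → w = 0.22
R2: hot=0.72, moderate=0.22; AND[min(a, b)] → w = 0.22
R3: warm=0.61, moderate=0.22; AND[min(a, b)] → w = 0.22
R4: moderate=0.22 → w = 0.22
Rules with consequent 'fast': {R2, R3, R4} → strengths 0.22, 0.22, 0.22
Aggregate via t-conorm [max(a, b)]: 0.22

0.22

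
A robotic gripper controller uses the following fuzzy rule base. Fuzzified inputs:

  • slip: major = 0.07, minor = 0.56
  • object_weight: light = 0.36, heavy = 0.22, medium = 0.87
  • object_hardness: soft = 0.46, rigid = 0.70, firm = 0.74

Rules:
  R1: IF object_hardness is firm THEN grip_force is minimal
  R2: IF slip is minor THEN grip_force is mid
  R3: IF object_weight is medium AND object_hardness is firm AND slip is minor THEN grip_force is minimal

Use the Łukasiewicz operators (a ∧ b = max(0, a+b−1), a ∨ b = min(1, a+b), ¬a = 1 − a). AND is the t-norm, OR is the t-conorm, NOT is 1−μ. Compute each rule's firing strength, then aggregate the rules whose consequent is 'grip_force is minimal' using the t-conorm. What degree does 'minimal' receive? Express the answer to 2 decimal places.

0.91

R1: firm=0.74 → w = 0.74
R2: minor=0.56 → w = 0.56
R3: medium=0.87, firm=0.74, minor=0.56; AND[max(0, a+b−1)] → w = 0.17
Rules with consequent 'minimal': {R1, R3} → strengths 0.74, 0.17
Aggregate via t-conorm [min(1, a+b)]: 0.91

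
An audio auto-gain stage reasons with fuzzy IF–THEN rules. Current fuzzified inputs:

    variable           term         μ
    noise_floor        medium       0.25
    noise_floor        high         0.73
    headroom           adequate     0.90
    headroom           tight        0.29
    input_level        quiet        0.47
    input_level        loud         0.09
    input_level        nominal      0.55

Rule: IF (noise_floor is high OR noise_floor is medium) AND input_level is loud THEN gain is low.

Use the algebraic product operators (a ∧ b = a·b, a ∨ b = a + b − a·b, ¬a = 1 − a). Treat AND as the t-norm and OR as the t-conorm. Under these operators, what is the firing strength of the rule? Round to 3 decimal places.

firing strength: (high=0.73 OR medium=0.25) = 0.7975; AND[a·b] with loud=0.09 → w = 0.0718

0.072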